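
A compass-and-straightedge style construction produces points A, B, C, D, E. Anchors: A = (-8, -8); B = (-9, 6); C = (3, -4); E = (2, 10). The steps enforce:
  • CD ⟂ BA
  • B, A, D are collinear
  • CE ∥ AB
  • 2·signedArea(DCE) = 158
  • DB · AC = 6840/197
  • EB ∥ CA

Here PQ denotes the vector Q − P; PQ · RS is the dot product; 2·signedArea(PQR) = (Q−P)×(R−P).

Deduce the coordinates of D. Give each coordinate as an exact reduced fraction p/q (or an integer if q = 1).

D = (-1621/197, -946/197)

1. D_x = -1621/197  [B, A, D are collinear ∩ CD ⟂ BA]
2. D_y = -946/197  [B, A, D are collinear ∩ CD ⟂ BA]
   → D = (-1621/197, -946/197)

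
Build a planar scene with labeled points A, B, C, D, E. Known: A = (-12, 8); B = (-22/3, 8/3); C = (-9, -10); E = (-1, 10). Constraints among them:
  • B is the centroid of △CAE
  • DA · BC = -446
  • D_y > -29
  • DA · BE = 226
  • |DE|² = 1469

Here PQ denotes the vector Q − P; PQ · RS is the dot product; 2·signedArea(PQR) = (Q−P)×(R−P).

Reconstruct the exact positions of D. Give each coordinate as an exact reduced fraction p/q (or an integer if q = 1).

1. D_x = -6  [DA · BE = 226 ∩ DA · BC = -446]
2. D_y = -28  [DA · BE = 226 ∩ DA · BC = -446]
   → D = (-6, -28)

D = (-6, -28)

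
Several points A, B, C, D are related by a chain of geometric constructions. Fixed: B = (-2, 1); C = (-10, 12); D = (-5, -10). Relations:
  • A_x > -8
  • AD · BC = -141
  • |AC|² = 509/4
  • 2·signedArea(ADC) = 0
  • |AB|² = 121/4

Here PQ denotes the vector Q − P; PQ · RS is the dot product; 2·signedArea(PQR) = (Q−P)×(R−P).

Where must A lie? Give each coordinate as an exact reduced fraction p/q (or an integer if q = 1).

1. A_x = -15/2  [2·signedArea(ADC) = 0 ∩ AD · BC = -141]
2. A_y = 1  [2·signedArea(ADC) = 0 ∩ AD · BC = -141]
   → A = (-15/2, 1)

A = (-15/2, 1)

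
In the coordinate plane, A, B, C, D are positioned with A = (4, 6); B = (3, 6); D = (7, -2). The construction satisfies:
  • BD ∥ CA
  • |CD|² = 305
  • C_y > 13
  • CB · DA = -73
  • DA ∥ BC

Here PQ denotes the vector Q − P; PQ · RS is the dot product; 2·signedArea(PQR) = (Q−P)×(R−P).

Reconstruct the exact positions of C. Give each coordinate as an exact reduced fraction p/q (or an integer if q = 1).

1. C_x = 0  [BD ∥ CA ∩ DA ∥ BC]
2. C_y = 14  [BD ∥ CA ∩ DA ∥ BC]
   → C = (0, 14)

C = (0, 14)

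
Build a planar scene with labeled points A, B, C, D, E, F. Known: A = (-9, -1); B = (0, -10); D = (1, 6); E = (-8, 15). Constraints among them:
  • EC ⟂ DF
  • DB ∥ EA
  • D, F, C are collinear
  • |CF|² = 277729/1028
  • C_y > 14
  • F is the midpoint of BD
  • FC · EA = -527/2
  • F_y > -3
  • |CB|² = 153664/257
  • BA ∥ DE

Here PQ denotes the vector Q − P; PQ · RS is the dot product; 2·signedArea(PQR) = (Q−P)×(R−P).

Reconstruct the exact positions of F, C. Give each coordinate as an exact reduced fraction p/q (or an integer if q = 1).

1. F_x = 1/2  [F is the midpoint of BD]
2. F_y = -2  [F is the midpoint of BD]
   → F = (1/2, -2)
3. C_x = 392/257  [D, F, C are collinear ∩ EC ⟂ DF]
4. C_y = 3702/257  [D, F, C are collinear ∩ EC ⟂ DF]
   → C = (392/257, 3702/257)

C = (392/257, 3702/257)
F = (1/2, -2)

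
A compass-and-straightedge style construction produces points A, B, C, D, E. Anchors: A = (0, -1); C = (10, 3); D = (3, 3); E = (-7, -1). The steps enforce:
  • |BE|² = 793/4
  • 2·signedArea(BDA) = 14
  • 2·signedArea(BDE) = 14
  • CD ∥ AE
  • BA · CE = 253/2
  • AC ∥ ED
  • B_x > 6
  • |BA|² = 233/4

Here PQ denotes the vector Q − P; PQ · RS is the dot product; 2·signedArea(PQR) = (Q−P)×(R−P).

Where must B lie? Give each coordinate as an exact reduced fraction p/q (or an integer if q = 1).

B = (13/2, 3)

1. B_x = 13/2  [BA · CE = 253/2 ∩ 2·signedArea(BDE) = 14]
2. B_y = 3  [BA · CE = 253/2 ∩ 2·signedArea(BDE) = 14]
   → B = (13/2, 3)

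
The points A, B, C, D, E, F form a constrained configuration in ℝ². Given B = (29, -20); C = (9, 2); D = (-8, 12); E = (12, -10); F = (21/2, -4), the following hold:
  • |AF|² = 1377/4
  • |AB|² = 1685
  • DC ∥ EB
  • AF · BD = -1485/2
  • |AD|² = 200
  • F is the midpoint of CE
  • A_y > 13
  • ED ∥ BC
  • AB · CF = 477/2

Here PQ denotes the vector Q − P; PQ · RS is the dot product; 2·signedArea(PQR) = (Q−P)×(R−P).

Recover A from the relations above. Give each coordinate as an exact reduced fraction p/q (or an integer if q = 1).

1. A_x = 6  [AB · CF = 477/2 ∩ AF · BD = -1485/2]
2. A_y = 14  [AB · CF = 477/2 ∩ AF · BD = -1485/2]
   → A = (6, 14)

A = (6, 14)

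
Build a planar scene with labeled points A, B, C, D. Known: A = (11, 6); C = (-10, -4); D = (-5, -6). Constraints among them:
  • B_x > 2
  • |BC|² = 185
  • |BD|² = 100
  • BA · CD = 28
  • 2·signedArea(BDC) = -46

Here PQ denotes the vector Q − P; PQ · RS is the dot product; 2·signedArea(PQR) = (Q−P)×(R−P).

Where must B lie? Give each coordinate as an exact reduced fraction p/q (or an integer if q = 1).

1. B_x = 3  [2·signedArea(BDC) = -46 ∩ BA · CD = 28]
2. B_y = 0  [2·signedArea(BDC) = -46 ∩ BA · CD = 28]
   → B = (3, 0)

B = (3, 0)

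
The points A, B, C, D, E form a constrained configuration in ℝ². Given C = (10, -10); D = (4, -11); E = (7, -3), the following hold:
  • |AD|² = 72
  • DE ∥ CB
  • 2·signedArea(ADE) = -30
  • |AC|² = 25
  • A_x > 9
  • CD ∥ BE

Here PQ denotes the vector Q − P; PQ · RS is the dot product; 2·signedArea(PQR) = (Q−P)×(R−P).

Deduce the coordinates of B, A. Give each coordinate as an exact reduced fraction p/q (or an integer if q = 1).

A = (10, -5)
B = (13, -2)

1. B_x = 13  [CD ∥ BE ∩ DE ∥ CB]
2. B_y = -2  [CD ∥ BE ∩ DE ∥ CB]
   → B = (13, -2)
3. A_x = 10  [line -8·x + 3·y + 95 = 0 ∩ |AC|² = 25]
4. A_y = -5  [line -8·x + 3·y + 95 = 0 ∩ |AC|² = 25]
   → A = (10, -5)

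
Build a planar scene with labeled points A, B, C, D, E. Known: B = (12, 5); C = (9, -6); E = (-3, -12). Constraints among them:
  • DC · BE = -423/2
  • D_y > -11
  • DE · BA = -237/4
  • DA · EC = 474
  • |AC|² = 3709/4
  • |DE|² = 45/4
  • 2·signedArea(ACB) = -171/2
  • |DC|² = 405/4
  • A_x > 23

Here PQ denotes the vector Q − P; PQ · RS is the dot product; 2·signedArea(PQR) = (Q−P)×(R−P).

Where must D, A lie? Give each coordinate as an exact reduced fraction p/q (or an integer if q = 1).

A = (24, 41/2)
D = (0, -21/2)

1. D_x = 0  [line 15·x + 17·y + 357/2 = 0 ∩ |DC|² = 405/4]
2. D_y = -21/2  [line 15·x + 17·y + 357/2 = 0 ∩ |DC|² = 405/4]
   → D = (0, -21/2)
3. A_x = 24  [DE · BA = -237/4 ∩ 2·signedArea(ACB) = -171/2]
4. A_y = 41/2  [DE · BA = -237/4 ∩ 2·signedArea(ACB) = -171/2]
   → A = (24, 41/2)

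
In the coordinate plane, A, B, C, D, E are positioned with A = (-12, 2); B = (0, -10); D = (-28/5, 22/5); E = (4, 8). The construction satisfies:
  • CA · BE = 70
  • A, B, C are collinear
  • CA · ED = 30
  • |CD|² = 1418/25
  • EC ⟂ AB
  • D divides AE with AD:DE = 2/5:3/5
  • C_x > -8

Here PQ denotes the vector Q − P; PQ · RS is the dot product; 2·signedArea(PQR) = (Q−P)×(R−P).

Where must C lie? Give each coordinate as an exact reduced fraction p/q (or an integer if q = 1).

1. C_x = -7  [A, B, C are collinear ∩ EC ⟂ AB]
2. C_y = -3  [A, B, C are collinear ∩ EC ⟂ AB]
   → C = (-7, -3)

C = (-7, -3)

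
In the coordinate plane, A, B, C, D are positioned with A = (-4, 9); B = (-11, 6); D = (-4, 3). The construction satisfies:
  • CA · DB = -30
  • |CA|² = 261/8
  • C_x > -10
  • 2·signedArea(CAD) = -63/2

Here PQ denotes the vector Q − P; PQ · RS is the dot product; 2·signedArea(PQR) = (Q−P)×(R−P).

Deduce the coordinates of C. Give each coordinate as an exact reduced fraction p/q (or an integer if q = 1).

1. C_x = -37/4  [CA · DB = -30 ∩ 2·signedArea(CAD) = -63/2]
2. C_y = 27/4  [CA · DB = -30 ∩ 2·signedArea(CAD) = -63/2]
   → C = (-37/4, 27/4)

C = (-37/4, 27/4)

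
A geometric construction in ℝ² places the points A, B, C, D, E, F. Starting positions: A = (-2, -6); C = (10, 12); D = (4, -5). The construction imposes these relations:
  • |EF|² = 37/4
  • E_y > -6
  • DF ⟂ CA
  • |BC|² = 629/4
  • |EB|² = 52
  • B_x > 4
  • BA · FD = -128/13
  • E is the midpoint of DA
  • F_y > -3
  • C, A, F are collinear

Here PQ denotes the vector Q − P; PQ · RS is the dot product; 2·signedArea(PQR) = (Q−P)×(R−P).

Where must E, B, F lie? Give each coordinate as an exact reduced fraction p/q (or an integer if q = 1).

1. E_x = 1  [E is the midpoint of DA]
2. E_y = -11/2  [E is the midpoint of DA]
   → E = (1, -11/2)
3. F_x = 4/13  [C, A, F are collinear ∩ DF ⟂ CA]
4. F_y = -33/13  [C, A, F are collinear ∩ DF ⟂ CA]
   → F = (4/13, -33/13)
5. B_x = 5  [line -48/13·x + 32/13·y + 224/13 = 0 ∩ |EB|² = 52]
6. B_y = 1/2  [line -48/13·x + 32/13·y + 224/13 = 0 ∩ |EB|² = 52]
   → B = (5, 1/2)

B = (5, 1/2)
E = (1, -11/2)
F = (4/13, -33/13)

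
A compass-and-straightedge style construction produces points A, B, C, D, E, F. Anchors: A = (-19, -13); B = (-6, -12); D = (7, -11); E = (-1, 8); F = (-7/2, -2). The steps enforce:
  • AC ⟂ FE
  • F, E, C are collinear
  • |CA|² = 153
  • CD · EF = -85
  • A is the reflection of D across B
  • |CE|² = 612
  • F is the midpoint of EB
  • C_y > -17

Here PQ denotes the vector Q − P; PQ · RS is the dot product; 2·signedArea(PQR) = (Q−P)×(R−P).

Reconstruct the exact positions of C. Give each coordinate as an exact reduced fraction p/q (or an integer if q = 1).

1. C_x = -7  [F, E, C are collinear ∩ AC ⟂ FE]
2. C_y = -16  [F, E, C are collinear ∩ AC ⟂ FE]
   → C = (-7, -16)

C = (-7, -16)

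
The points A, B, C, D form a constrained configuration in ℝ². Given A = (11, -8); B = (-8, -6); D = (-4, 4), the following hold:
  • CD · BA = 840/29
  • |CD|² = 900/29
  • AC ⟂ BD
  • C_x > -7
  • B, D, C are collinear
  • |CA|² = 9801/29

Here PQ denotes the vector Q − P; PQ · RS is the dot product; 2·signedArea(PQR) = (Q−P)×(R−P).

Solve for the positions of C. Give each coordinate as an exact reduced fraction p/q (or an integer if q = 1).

C = (-176/29, -34/29)

1. C_x = -176/29  [B, D, C are collinear ∩ AC ⟂ BD]
2. C_y = -34/29  [B, D, C are collinear ∩ AC ⟂ BD]
   → C = (-176/29, -34/29)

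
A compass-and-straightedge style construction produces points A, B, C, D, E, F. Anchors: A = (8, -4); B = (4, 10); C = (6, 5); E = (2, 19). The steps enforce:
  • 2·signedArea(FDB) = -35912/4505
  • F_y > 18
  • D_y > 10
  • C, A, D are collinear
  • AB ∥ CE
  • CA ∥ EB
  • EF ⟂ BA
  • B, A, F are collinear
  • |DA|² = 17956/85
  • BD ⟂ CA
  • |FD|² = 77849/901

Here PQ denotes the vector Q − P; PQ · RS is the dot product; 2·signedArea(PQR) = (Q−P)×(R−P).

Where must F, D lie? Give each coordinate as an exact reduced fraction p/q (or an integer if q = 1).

D = (412/85, 866/85)
F = (78/53, 999/53)

1. F_x = 78/53  [B, A, F are collinear ∩ EF ⟂ BA]
2. F_y = 999/53  [B, A, F are collinear ∩ EF ⟂ BA]
   → F = (78/53, 999/53)
3. D_x = 412/85  [C, A, D are collinear ∩ BD ⟂ CA]
4. D_y = 866/85  [C, A, D are collinear ∩ BD ⟂ CA]
   → D = (412/85, 866/85)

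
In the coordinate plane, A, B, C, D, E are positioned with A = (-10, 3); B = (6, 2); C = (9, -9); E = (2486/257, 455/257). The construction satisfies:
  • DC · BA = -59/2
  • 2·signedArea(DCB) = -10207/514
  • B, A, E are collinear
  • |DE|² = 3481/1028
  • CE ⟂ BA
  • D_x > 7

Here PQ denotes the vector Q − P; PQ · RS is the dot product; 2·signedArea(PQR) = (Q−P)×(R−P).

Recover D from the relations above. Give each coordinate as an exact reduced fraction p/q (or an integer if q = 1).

1. D_x = 2014/257  [DC · BA = -59/2 ∩ 2·signedArea(DCB) = -10207/514]
2. D_y = 969/514  [DC · BA = -59/2 ∩ 2·signedArea(DCB) = -10207/514]
   → D = (2014/257, 969/514)

D = (2014/257, 969/514)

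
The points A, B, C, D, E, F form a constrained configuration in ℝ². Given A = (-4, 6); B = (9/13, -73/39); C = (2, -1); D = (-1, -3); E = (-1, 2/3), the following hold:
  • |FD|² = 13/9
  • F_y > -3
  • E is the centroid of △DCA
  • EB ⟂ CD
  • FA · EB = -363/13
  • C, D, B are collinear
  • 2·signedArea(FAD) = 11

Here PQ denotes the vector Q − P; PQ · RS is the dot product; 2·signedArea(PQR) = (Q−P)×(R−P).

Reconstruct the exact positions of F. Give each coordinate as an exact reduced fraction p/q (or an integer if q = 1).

F = (0, -7/3)

1. F_x = 0  [2·signedArea(FAD) = 11 ∩ FA · EB = -363/13]
2. F_y = -7/3  [2·signedArea(FAD) = 11 ∩ FA · EB = -363/13]
   → F = (0, -7/3)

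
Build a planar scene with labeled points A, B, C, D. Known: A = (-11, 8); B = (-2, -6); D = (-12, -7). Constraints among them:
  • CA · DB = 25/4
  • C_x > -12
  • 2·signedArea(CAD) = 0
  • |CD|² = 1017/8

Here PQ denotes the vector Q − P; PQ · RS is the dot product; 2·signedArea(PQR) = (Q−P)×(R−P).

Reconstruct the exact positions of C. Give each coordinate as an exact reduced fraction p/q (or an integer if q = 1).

C = (-45/4, 17/4)

1. C_x = -45/4  [2·signedArea(CAD) = 0 ∩ CA · DB = 25/4]
2. C_y = 17/4  [2·signedArea(CAD) = 0 ∩ CA · DB = 25/4]
   → C = (-45/4, 17/4)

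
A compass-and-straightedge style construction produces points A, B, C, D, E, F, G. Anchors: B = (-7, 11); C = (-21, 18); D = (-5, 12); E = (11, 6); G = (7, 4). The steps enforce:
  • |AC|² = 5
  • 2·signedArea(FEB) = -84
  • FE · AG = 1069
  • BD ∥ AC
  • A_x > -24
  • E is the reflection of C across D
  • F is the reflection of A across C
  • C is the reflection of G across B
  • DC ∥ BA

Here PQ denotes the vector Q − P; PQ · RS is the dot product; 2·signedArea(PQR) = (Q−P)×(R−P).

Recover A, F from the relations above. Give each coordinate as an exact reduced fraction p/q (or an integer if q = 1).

1. A_x = -23  [BD ∥ AC ∩ DC ∥ BA]
2. A_y = 17  [BD ∥ AC ∩ DC ∥ BA]
   → A = (-23, 17)
3. F_x = -19  [F is the reflection of A across C]
4. F_y = 19  [F is the reflection of A across C]
   → F = (-19, 19)

A = (-23, 17)
F = (-19, 19)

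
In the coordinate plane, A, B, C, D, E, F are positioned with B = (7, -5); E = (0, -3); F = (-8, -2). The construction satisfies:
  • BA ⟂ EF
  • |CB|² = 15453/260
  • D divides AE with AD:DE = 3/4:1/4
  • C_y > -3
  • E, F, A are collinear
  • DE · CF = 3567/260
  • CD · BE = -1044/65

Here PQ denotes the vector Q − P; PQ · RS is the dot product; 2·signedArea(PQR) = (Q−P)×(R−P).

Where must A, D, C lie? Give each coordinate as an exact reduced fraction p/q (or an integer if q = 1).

1. A_x = 464/65  [E, F, A are collinear ∩ BA ⟂ EF]
2. A_y = -253/65  [E, F, A are collinear ∩ BA ⟂ EF]
   → A = (464/65, -253/65)
3. D_x = 116/65  [D divides AE with AD:DE = 3/4:1/4]
4. D_y = -419/130  [D divides AE with AD:DE = 3/4:1/4]
   → D = (116/65, -419/130)
5. C_x = -28/65  [CD · BE = -1044/65 ∩ DE · CF = 3567/260]
6. C_y = -383/130  [CD · BE = -1044/65 ∩ DE · CF = 3567/260]
   → C = (-28/65, -383/130)

A = (464/65, -253/65)
C = (-28/65, -383/130)
D = (116/65, -419/130)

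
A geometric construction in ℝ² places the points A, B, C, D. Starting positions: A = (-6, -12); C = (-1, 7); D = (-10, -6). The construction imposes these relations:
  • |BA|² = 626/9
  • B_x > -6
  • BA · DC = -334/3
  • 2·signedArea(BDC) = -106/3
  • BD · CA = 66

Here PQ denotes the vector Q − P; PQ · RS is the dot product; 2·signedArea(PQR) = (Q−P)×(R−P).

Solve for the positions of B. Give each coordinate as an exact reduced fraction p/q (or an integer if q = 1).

B = (-17/3, -11/3)

1. B_x = -17/3  [BD · CA = 66 ∩ BA · DC = -334/3]
2. B_y = -11/3  [BD · CA = 66 ∩ BA · DC = -334/3]
   → B = (-17/3, -11/3)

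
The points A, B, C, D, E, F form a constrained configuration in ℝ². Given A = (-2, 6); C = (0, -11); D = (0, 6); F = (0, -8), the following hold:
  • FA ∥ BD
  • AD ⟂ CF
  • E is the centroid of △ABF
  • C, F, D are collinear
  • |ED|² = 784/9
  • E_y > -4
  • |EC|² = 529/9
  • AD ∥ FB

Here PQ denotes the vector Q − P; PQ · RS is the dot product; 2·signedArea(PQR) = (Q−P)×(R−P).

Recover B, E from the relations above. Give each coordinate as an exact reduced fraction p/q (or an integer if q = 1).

1. B_x = 2  [FA ∥ BD ∩ AD ∥ FB]
2. B_y = -8  [FA ∥ BD ∩ AD ∥ FB]
   → B = (2, -8)
3. E_x = 0  [E is the centroid of △ABF]
4. E_y = -10/3  [E is the centroid of △ABF]
   → E = (0, -10/3)

B = (2, -8)
E = (0, -10/3)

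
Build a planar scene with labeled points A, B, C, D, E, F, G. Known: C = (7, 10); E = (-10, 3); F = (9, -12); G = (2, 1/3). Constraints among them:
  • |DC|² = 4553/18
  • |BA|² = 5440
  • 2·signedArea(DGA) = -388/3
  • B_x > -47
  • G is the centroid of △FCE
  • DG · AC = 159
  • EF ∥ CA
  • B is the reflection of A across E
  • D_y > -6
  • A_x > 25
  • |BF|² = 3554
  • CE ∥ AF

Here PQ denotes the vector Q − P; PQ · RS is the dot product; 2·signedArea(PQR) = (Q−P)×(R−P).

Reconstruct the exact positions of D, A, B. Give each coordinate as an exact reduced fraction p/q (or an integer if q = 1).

A = (26, -5)
B = (-46, 11)
D = (11/2, -35/6)

1. A_x = 26  [CE ∥ AF ∩ EF ∥ CA]
2. A_y = -5  [CE ∥ AF ∩ EF ∥ CA]
   → A = (26, -5)
3. B_x = -46  [B is the reflection of A across E]
4. B_y = 11  [B is the reflection of A across E]
   → B = (-46, 11)
5. D_x = 11/2  [2·signedArea(DGA) = -388/3 ∩ DG · AC = 159]
6. D_y = -35/6  [2·signedArea(DGA) = -388/3 ∩ DG · AC = 159]
   → D = (11/2, -35/6)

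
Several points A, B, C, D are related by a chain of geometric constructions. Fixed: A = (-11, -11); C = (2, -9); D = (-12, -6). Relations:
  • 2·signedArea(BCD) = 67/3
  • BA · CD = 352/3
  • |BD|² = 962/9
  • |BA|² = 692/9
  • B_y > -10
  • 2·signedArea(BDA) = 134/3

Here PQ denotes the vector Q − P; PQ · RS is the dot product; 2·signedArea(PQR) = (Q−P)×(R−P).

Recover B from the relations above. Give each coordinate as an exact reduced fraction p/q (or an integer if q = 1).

B = (-7/3, -29/3)

1. B_x = -7/3  [2·signedArea(BDA) = 134/3 ∩ BA · CD = 352/3]
2. B_y = -29/3  [2·signedArea(BDA) = 134/3 ∩ BA · CD = 352/3]
   → B = (-7/3, -29/3)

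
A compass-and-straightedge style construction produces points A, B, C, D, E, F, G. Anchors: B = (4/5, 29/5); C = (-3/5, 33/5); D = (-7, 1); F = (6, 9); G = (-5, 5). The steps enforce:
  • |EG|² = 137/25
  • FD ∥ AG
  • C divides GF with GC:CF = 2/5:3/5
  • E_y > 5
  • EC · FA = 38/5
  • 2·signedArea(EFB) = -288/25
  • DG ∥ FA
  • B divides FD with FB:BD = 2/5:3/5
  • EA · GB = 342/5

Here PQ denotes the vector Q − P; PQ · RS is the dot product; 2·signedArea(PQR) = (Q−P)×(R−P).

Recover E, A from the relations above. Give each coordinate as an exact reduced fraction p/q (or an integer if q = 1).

A = (8, 13)
E = (-14/5, 29/5)

1. E_x = -14/5  [line 16/5·x + -26/5·y + 978/25 = 0 ∩ |EG|² = 137/25]
2. E_y = 29/5  [line 16/5·x + -26/5·y + 978/25 = 0 ∩ |EG|² = 137/25]
   → E = (-14/5, 29/5)
3. A_x = 8  [FD ∥ AG ∩ DG ∥ FA]
4. A_y = 13  [FD ∥ AG ∩ DG ∥ FA]
   → A = (8, 13)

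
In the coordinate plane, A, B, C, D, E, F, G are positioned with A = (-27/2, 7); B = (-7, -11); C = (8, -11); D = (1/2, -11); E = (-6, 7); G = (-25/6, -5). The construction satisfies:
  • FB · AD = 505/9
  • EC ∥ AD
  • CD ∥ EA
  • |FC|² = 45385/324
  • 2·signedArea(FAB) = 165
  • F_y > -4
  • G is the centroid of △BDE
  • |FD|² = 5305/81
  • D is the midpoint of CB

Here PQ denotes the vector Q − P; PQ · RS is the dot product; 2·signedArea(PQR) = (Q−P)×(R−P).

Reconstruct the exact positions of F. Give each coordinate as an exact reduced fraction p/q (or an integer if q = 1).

F = (-13/18, -3)

1. F_x = -13/18  [2·signedArea(FAB) = 165 ∩ FB · AD = 505/9]
2. F_y = -3  [2·signedArea(FAB) = 165 ∩ FB · AD = 505/9]
   → F = (-13/18, -3)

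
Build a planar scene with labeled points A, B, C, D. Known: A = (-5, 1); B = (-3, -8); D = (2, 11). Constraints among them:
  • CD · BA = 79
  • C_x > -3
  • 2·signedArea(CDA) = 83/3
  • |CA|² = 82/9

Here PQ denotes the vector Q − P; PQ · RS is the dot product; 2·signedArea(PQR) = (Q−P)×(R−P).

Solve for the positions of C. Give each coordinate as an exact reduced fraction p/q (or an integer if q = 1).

1. C_x = -2  [CD · BA = 79 ∩ 2·signedArea(CDA) = 83/3]
2. C_y = 4/3  [CD · BA = 79 ∩ 2·signedArea(CDA) = 83/3]
   → C = (-2, 4/3)

C = (-2, 4/3)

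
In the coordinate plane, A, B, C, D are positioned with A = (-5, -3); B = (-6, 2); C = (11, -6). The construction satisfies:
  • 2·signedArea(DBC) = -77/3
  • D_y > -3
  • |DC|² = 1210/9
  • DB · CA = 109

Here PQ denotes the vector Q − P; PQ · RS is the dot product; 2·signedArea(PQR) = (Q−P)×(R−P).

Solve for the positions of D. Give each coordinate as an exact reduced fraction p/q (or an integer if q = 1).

1. D_x = 0  [2·signedArea(DBC) = -77/3 ∩ DB · CA = 109]
2. D_y = -7/3  [2·signedArea(DBC) = -77/3 ∩ DB · CA = 109]
   → D = (0, -7/3)

D = (0, -7/3)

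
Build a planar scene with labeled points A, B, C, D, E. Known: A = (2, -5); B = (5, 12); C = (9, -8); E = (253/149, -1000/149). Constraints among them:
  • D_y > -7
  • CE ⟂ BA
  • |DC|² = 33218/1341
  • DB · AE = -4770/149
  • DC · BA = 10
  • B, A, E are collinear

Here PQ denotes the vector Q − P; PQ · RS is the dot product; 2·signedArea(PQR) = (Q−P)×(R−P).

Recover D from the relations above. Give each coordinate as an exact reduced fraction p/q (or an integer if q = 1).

D = (1892/447, -979/149)

1. D_x = 1892/447  [line 3·x + 17·y + 99 = 0 ∩ |DC|² = 33218/1341]
2. D_y = -979/149  [line 3·x + 17·y + 99 = 0 ∩ |DC|² = 33218/1341]
   → D = (1892/447, -979/149)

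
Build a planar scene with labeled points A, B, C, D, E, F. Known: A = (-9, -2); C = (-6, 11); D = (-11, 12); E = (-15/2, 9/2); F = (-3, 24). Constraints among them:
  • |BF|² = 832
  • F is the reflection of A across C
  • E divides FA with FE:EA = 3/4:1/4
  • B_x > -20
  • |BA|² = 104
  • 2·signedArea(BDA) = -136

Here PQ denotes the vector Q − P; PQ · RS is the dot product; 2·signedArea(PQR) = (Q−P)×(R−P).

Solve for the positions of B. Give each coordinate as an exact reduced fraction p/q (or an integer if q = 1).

B = (-19, 0)

1. B_x = -19  [line 14·x + 2·y + 266 = 0 ∩ |BF|² = 832]
2. B_y = 0  [line 14·x + 2·y + 266 = 0 ∩ |BF|² = 832]
   → B = (-19, 0)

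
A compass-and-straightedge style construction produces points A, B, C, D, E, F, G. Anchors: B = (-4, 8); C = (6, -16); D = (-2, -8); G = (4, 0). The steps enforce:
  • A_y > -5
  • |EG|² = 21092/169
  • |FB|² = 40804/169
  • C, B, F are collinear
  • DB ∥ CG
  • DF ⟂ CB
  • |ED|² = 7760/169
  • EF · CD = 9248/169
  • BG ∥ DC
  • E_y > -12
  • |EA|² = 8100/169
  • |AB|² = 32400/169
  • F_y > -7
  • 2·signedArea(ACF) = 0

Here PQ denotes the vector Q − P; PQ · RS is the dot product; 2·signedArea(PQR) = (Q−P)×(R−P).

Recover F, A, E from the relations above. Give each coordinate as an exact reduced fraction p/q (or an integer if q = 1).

A = (224/169, -808/169)
E = (674/169, -1888/169)
F = (334/169, -1072/169)

1. F_x = 334/169  [C, B, F are collinear ∩ DF ⟂ CB]
2. F_y = -1072/169  [C, B, F are collinear ∩ DF ⟂ CB]
   → F = (334/169, -1072/169)
3. E_x = 674/169  [line 8·x + -8·y + -20496/169 = 0 ∩ |ED|² = 7760/169]
4. E_y = -1888/169  [line 8·x + -8·y + -20496/169 = 0 ∩ |ED|² = 7760/169]
   → E = (674/169, -1888/169)
5. A_x = 224/169  [line -1632/169·x + -680/169·y + -1088/169 = 0 ∩ |EA|² = 8100/169]
6. A_y = -808/169  [line -1632/169·x + -680/169·y + -1088/169 = 0 ∩ |EA|² = 8100/169]
   → A = (224/169, -808/169)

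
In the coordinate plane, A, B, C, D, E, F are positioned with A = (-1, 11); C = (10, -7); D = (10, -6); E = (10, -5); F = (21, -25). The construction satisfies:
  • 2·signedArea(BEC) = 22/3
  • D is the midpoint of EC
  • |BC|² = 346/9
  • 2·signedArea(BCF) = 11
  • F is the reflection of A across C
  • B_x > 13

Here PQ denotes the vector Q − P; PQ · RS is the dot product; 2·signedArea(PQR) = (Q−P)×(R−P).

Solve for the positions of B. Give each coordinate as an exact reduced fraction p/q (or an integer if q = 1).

1. B_x = 41/3  [2·signedArea(BEC) = 22/3 ∩ 2·signedArea(BCF) = 11]
2. B_y = -12  [2·signedArea(BEC) = 22/3 ∩ 2·signedArea(BCF) = 11]
   → B = (41/3, -12)

B = (41/3, -12)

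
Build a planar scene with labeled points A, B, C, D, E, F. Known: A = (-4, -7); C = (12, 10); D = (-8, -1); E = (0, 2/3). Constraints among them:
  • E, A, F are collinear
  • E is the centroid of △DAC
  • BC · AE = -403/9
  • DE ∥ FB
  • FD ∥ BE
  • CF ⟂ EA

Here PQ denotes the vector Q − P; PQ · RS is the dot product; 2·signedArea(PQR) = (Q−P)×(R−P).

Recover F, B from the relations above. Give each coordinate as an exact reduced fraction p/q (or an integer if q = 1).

B = (9688/673, 29459/2019)
F = (4304/673, 8698/673)

1. F_x = 4304/673  [E, A, F are collinear ∩ CF ⟂ EA]
2. F_y = 8698/673  [E, A, F are collinear ∩ CF ⟂ EA]
   → F = (4304/673, 8698/673)
3. B_x = 9688/673  [FD ∥ BE ∩ DE ∥ FB]
4. B_y = 29459/2019  [FD ∥ BE ∩ DE ∥ FB]
   → B = (9688/673, 29459/2019)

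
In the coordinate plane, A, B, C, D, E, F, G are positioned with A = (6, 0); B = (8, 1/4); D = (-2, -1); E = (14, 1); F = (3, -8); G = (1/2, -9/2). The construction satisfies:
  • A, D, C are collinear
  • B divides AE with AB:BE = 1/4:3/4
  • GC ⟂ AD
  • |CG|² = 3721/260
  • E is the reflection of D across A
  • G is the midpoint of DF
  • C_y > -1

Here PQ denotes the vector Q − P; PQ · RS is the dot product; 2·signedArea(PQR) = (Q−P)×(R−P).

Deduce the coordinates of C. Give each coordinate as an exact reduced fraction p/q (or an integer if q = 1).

1. C_x = 2/65  [A, D, C are collinear ∩ GC ⟂ AD]
2. C_y = -97/130  [A, D, C are collinear ∩ GC ⟂ AD]
   → C = (2/65, -97/130)

C = (2/65, -97/130)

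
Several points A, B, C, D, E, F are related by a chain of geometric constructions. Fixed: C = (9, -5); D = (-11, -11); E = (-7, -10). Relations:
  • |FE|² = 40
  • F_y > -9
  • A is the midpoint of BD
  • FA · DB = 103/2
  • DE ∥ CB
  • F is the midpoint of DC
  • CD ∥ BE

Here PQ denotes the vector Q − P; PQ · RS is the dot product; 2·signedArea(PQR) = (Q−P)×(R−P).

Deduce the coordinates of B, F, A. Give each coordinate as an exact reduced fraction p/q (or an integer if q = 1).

A = (1, -15/2)
B = (13, -4)
F = (-1, -8)

1. B_x = 13  [CD ∥ BE ∩ DE ∥ CB]
2. B_y = -4  [CD ∥ BE ∩ DE ∥ CB]
   → B = (13, -4)
3. F_x = -1  [F is the midpoint of DC]
4. F_y = -8  [F is the midpoint of DC]
   → F = (-1, -8)
5. A_x = 1  [A is the midpoint of BD]
6. A_y = -15/2  [A is the midpoint of BD]
   → A = (1, -15/2)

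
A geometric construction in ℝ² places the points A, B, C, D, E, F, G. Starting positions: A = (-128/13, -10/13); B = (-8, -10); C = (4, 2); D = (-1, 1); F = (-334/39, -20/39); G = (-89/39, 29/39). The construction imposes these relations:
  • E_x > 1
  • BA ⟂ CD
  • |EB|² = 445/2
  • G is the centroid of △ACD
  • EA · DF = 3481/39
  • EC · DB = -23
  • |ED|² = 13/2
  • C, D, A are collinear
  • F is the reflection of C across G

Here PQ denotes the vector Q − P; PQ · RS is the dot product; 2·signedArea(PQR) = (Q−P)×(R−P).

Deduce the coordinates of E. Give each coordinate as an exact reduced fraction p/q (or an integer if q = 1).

1. E_x = 3/2  [EA · DF = 3481/39 ∩ EC · DB = -23]
2. E_y = 3/2  [EA · DF = 3481/39 ∩ EC · DB = -23]
   → E = (3/2, 3/2)

E = (3/2, 3/2)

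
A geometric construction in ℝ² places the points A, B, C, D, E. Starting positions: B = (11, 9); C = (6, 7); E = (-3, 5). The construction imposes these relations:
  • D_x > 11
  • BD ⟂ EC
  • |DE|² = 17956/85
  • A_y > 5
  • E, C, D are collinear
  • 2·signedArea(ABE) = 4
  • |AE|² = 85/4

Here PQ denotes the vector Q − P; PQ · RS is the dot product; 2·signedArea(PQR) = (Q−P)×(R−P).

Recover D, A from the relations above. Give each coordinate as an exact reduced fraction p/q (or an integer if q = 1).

1. D_x = 951/85  [E, C, D are collinear ∩ BD ⟂ EC]
2. D_y = 693/85  [E, C, D are collinear ∩ BD ⟂ EC]
   → D = (951/85, 693/85)
3. A_x = 3/2  [line 4·x + -14·y + 78 = 0 ∩ |AE|² = 85/4]
4. A_y = 6  [line 4·x + -14·y + 78 = 0 ∩ |AE|² = 85/4]
   → A = (3/2, 6)

A = (3/2, 6)
D = (951/85, 693/85)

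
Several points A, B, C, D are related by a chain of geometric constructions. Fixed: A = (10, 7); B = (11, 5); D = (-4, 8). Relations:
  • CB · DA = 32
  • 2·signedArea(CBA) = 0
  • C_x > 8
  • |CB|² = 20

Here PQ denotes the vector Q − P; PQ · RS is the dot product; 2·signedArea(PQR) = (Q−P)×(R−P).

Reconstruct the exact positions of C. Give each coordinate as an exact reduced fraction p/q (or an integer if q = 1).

C = (9, 9)

1. C_x = 9  [2·signedArea(CBA) = 0 ∩ CB · DA = 32]
2. C_y = 9  [2·signedArea(CBA) = 0 ∩ CB · DA = 32]
   → C = (9, 9)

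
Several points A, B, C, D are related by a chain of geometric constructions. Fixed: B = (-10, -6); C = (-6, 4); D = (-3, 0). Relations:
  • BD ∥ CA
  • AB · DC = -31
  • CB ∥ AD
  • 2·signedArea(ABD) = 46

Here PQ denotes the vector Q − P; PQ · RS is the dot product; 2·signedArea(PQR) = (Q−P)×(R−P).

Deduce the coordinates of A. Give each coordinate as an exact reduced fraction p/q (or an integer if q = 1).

1. A_x = 1  [CB ∥ AD ∩ BD ∥ CA]
2. A_y = 10  [CB ∥ AD ∩ BD ∥ CA]
   → A = (1, 10)

A = (1, 10)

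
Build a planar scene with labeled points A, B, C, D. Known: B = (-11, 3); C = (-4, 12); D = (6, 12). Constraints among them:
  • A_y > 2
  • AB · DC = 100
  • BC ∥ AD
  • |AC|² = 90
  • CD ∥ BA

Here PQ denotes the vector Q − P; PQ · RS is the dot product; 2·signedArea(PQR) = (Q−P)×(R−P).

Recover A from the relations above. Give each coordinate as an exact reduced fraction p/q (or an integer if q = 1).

A = (-1, 3)

1. A_x = -1  [BC ∥ AD ∩ CD ∥ BA]
2. A_y = 3  [BC ∥ AD ∩ CD ∥ BA]
   → A = (-1, 3)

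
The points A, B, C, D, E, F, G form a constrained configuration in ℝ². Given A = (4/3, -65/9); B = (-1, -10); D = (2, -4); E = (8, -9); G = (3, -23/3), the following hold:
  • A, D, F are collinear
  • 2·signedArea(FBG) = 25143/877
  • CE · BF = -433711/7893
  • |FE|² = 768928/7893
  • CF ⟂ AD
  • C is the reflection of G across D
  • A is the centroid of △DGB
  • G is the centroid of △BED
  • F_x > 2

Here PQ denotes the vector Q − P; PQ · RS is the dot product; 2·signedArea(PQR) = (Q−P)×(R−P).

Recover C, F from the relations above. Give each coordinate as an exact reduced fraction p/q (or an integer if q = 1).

1. C_x = 1  [C is the reflection of G across D]
2. C_y = -1/3  [C is the reflection of G across D]
   → C = (1, -1/3)
3. F_x = 2356/877  [A, D, F are collinear ∩ CF ⟂ AD]
4. F_y = -1795/2631  [A, D, F are collinear ∩ CF ⟂ AD]
   → F = (2356/877, -1795/2631)

C = (1, -1/3)
F = (2356/877, -1795/2631)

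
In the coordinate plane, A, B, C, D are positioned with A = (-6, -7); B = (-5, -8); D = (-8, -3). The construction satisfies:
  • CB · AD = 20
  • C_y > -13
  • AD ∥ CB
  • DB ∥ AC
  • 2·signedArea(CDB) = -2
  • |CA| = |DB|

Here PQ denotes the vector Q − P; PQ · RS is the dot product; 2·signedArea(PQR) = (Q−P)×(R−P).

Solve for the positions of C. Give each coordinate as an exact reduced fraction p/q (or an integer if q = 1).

1. C_x = -3  [AD ∥ CB ∩ DB ∥ AC]
2. C_y = -12  [AD ∥ CB ∩ DB ∥ AC]
   → C = (-3, -12)

C = (-3, -12)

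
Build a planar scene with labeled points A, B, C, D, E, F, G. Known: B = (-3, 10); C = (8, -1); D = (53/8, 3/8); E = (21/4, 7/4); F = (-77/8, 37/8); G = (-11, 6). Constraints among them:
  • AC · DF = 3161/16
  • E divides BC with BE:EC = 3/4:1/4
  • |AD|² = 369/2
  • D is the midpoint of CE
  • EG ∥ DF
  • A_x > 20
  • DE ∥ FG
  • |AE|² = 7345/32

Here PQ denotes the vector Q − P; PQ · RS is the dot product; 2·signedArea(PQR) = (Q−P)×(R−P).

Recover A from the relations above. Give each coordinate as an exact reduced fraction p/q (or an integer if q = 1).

1. A_x = 161/8  [line 65/4·x + -17/4·y + -5309/16 = 0 ∩ |AE|² = 7345/32]
2. A_y = -9/8  [line 65/4·x + -17/4·y + -5309/16 = 0 ∩ |AE|² = 7345/32]
   → A = (161/8, -9/8)

A = (161/8, -9/8)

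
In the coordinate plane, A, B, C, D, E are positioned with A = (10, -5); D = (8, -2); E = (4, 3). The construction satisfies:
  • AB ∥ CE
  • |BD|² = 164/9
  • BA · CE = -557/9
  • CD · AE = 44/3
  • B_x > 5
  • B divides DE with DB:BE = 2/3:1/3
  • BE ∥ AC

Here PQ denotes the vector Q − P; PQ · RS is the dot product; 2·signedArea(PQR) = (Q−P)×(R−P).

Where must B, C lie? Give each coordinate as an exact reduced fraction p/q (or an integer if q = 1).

B = (16/3, 4/3)
C = (26/3, -10/3)

1. B_x = 16/3  [B divides DE with DB:BE = 2/3:1/3]
2. B_y = 4/3  [B divides DE with DB:BE = 2/3:1/3]
   → B = (16/3, 4/3)
3. C_x = 26/3  [AB ∥ CE ∩ BE ∥ AC]
4. C_y = -10/3  [AB ∥ CE ∩ BE ∥ AC]
   → C = (26/3, -10/3)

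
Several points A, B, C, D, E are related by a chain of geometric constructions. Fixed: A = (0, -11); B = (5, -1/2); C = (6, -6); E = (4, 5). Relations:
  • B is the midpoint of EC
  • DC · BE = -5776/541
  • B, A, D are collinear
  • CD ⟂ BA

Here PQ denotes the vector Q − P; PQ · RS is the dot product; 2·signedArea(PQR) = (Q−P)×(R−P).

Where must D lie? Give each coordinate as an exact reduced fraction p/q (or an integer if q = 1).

D = (1650/541, -2486/541)

1. D_x = 1650/541  [B, A, D are collinear ∩ CD ⟂ BA]
2. D_y = -2486/541  [B, A, D are collinear ∩ CD ⟂ BA]
   → D = (1650/541, -2486/541)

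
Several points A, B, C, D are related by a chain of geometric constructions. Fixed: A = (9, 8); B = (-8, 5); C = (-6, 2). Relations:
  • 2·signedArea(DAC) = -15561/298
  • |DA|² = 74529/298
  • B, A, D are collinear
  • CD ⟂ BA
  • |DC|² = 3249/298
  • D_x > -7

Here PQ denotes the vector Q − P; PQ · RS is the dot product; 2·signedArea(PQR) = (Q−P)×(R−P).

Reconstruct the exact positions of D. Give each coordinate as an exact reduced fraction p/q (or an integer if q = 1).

1. D_x = -1959/298  [B, A, D are collinear ∩ CD ⟂ BA]
2. D_y = 1565/298  [B, A, D are collinear ∩ CD ⟂ BA]
   → D = (-1959/298, 1565/298)

D = (-1959/298, 1565/298)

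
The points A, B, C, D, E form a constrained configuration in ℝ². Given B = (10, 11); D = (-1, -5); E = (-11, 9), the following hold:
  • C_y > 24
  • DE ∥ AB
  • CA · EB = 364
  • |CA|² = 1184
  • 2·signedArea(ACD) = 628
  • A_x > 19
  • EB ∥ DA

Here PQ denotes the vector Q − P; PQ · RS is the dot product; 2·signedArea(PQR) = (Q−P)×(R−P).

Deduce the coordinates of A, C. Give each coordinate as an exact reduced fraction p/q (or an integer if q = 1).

1. A_x = 20  [DE ∥ AB ∩ EB ∥ DA]
2. A_y = -3  [DE ∥ AB ∩ EB ∥ DA]
   → A = (20, -3)
3. C_x = 0  [CA · EB = 364 ∩ 2·signedArea(ACD) = 628]
4. C_y = 25  [CA · EB = 364 ∩ 2·signedArea(ACD) = 628]
   → C = (0, 25)

A = (20, -3)
C = (0, 25)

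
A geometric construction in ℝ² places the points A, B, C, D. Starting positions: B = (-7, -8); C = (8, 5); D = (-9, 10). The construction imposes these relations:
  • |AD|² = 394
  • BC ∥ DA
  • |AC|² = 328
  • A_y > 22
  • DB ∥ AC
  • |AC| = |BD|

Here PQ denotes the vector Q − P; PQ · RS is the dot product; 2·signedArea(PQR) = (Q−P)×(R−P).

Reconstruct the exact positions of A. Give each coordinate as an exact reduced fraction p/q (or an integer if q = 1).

1. A_x = 6  [DB ∥ AC ∩ BC ∥ DA]
2. A_y = 23  [DB ∥ AC ∩ BC ∥ DA]
   → A = (6, 23)

A = (6, 23)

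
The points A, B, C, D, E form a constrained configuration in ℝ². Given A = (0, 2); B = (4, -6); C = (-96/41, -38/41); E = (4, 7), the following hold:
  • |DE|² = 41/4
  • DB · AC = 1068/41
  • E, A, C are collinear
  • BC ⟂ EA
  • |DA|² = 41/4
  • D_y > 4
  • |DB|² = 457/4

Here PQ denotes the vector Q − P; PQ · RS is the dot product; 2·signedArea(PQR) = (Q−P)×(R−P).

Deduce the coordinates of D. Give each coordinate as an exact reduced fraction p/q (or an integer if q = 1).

D = (2, 9/2)

1. D_x = 2  [line 96/41·x + 120/41·y + -732/41 = 0 ∩ |DE|² = 41/4]
2. D_y = 9/2  [line 96/41·x + 120/41·y + -732/41 = 0 ∩ |DE|² = 41/4]
   → D = (2, 9/2)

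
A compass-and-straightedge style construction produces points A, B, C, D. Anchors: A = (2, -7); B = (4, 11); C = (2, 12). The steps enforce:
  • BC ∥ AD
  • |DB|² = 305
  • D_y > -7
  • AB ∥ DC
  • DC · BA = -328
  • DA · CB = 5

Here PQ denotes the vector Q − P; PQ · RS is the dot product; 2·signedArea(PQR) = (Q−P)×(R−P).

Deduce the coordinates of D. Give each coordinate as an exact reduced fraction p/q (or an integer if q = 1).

D = (0, -6)

1. D_x = 0  [AB ∥ DC ∩ BC ∥ AD]
2. D_y = -6  [AB ∥ DC ∩ BC ∥ AD]
   → D = (0, -6)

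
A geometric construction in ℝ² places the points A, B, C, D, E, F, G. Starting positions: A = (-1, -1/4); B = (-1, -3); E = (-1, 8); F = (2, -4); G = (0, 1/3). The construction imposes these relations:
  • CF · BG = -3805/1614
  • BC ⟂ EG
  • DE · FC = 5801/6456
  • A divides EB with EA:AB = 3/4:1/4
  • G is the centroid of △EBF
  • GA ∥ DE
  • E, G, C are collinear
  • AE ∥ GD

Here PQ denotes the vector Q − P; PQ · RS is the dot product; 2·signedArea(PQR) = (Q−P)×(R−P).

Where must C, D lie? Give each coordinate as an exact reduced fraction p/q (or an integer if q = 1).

C = (221/538, -1515/538)
D = (0, 103/12)

1. C_x = 221/538  [E, G, C are collinear ∩ BC ⟂ EG]
2. C_y = -1515/538  [E, G, C are collinear ∩ BC ⟂ EG]
   → C = (221/538, -1515/538)
3. D_x = 0  [GA ∥ DE ∩ AE ∥ GD]
4. D_y = 103/12  [GA ∥ DE ∩ AE ∥ GD]
   → D = (0, 103/12)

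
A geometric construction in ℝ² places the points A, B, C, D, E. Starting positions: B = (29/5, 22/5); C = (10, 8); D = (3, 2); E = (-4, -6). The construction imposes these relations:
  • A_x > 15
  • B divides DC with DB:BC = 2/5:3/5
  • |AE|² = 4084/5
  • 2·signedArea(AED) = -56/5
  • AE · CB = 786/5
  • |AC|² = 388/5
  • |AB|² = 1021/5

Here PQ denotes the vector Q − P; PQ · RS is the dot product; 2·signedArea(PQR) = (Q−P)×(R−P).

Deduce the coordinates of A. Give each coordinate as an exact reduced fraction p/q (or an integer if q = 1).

1. A_x = 78/5  [2·signedArea(AED) = -56/5 ∩ AE · CB = 786/5]
2. A_y = 74/5  [2·signedArea(AED) = -56/5 ∩ AE · CB = 786/5]
   → A = (78/5, 74/5)

A = (78/5, 74/5)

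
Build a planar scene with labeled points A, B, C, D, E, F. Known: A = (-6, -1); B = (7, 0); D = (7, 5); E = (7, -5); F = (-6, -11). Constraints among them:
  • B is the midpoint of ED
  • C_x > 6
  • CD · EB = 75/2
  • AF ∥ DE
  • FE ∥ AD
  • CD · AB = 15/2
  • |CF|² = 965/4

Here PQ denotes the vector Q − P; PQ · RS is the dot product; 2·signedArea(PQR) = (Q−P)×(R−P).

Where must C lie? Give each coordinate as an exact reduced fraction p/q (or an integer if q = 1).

1. C_x = 7  [CD · EB = 75/2 ∩ CD · AB = 15/2]
2. C_y = -5/2  [CD · EB = 75/2 ∩ CD · AB = 15/2]
   → C = (7, -5/2)

C = (7, -5/2)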